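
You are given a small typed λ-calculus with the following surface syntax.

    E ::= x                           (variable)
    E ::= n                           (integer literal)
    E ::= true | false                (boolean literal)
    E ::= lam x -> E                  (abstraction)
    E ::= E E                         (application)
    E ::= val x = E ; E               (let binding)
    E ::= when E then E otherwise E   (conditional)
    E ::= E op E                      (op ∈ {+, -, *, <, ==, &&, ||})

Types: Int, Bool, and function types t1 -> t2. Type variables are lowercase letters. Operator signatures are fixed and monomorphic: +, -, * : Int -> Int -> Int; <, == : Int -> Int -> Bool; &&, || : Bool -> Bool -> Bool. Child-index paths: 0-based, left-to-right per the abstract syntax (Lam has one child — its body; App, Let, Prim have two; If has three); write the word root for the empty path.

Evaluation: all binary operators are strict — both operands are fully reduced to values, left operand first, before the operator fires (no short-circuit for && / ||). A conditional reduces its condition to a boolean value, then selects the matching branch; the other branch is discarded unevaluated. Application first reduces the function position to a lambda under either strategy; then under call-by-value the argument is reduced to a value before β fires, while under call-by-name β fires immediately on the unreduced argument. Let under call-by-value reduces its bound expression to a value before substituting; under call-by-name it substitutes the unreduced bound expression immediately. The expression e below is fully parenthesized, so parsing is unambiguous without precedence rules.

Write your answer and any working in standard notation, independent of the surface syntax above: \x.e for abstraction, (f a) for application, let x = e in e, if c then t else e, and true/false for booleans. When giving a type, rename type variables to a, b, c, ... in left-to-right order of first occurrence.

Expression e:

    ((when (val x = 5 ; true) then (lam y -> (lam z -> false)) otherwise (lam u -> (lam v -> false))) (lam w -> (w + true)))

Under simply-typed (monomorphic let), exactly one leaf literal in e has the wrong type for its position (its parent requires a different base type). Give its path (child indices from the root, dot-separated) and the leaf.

Answer: 1.0.1 : true

Derivation:
let x : Int
  unify Bool ~ Bool
\z._ : b -> Bool
\y._ : a -> b -> Bool
\v._ : d -> Bool
\u._ : c -> d -> Bool
  unify a -> b -> Bool ~ c -> d -> Bool
  unify a ~ c
  unify b -> Bool ~ d -> Bool
  unify b ~ d
  unify Bool ~ Bool
w : e
  unify e ~ Int
  unify Bool ~ Int
  FAIL: mismatch Bool ~ Int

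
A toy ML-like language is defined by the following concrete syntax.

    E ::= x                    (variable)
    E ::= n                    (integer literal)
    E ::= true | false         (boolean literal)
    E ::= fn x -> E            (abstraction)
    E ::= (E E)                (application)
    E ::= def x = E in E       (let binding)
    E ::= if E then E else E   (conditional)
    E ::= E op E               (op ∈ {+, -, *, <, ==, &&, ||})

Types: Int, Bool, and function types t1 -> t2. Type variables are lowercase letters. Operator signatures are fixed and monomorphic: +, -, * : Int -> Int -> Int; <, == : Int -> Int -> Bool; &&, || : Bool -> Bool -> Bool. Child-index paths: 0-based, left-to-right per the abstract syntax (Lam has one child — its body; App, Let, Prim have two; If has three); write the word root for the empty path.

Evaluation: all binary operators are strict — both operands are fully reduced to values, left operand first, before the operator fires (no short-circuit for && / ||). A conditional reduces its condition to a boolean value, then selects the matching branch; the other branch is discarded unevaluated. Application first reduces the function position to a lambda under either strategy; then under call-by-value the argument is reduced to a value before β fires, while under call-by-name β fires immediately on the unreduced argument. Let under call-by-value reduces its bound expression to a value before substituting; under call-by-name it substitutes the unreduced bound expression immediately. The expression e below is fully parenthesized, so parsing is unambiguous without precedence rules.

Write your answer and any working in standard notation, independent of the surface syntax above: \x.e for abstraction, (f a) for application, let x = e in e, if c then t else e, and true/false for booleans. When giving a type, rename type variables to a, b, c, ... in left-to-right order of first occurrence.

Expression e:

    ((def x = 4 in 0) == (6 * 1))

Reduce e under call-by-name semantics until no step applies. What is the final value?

Derivation:
step 0: ((let x = 4 in 0) == (6 * 1))
step 1: [let@0] (0 == (6 * 1))
step 2: [delta@1] (0 == 6)
step 3: [delta@root] false

Answer: false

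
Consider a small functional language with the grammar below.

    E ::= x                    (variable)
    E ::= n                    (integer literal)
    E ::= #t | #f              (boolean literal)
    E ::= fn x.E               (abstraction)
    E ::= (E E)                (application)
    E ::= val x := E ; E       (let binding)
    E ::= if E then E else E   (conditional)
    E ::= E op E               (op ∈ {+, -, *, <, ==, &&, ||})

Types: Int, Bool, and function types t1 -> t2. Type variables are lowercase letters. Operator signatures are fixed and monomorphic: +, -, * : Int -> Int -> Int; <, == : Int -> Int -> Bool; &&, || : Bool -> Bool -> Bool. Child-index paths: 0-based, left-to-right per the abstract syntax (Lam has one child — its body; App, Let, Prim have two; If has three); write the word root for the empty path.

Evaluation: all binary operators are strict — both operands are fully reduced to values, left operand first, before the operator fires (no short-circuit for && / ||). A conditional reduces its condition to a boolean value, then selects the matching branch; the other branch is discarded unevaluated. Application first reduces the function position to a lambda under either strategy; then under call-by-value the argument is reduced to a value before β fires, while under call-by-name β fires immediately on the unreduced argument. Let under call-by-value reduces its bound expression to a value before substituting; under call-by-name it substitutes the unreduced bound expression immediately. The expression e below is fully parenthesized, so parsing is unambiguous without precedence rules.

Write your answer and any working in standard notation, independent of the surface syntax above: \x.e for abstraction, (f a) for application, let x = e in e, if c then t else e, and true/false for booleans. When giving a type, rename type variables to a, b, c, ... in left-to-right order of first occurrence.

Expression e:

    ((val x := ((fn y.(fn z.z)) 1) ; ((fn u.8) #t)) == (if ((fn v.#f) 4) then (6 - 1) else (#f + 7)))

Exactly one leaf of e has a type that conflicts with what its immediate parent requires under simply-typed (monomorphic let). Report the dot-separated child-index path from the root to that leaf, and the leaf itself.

Answer: 1.2.0 : false

Derivation:
z : b
\z._ : b -> b
\y._ : a -> b -> b
  unify a -> b -> b ~ Int -> c
  unify a ~ Int
  unify b -> b ~ c
_ _ : b -> b
let x : b -> b
\u._ : d -> Int
  unify d -> Int ~ Bool -> e
  unify d ~ Bool
  unify Int ~ e
_ _ : Int
  unify Int ~ Int
\v._ : f -> Bool
  unify f -> Bool ~ Int -> g
  unify f ~ Int
  unify Bool ~ g
_ _ : Bool
  unify Bool ~ Bool
  unify Int ~ Int
  unify Int ~ Int
  unify Bool ~ Int
  FAIL: mismatch Bool ~ Int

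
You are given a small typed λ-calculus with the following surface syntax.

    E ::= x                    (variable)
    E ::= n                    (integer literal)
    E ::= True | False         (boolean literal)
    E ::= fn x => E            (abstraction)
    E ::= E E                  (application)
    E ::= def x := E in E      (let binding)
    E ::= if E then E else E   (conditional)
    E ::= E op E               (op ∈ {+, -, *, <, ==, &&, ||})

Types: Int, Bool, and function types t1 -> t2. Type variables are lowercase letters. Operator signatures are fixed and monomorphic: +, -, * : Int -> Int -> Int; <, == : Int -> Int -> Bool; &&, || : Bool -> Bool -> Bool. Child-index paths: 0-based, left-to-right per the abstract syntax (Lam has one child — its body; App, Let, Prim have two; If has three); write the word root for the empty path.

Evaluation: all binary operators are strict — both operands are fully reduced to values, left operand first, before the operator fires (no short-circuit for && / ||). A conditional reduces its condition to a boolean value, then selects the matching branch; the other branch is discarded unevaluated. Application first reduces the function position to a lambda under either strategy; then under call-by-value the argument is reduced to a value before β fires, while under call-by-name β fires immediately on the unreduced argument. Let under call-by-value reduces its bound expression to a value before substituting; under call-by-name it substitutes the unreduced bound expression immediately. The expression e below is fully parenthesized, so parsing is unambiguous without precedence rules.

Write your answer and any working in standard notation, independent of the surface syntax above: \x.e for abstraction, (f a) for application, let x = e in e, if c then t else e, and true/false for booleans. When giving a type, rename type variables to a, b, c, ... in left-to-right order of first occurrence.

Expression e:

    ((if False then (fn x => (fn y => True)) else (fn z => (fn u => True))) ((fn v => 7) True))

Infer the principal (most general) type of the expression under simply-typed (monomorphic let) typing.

Answer: a -> Bool

Derivation:
  unify Bool ~ Bool
\y._ : b -> Bool
\x._ : a -> b -> Bool
\u._ : d -> Bool
\z._ : c -> d -> Bool
  unify a -> b -> Bool ~ c -> d -> Bool
  unify a ~ c
  unify b -> Bool ~ d -> Bool
  unify b ~ d
  unify Bool ~ Bool
\v._ : e -> Int
  unify e -> Int ~ Bool -> f
  unify e ~ Bool
  unify Int ~ f
_ _ : Int
  unify c -> d -> Bool ~ Int -> g
  unify c ~ Int
  unify d -> Bool ~ g
_ _ : d -> Bool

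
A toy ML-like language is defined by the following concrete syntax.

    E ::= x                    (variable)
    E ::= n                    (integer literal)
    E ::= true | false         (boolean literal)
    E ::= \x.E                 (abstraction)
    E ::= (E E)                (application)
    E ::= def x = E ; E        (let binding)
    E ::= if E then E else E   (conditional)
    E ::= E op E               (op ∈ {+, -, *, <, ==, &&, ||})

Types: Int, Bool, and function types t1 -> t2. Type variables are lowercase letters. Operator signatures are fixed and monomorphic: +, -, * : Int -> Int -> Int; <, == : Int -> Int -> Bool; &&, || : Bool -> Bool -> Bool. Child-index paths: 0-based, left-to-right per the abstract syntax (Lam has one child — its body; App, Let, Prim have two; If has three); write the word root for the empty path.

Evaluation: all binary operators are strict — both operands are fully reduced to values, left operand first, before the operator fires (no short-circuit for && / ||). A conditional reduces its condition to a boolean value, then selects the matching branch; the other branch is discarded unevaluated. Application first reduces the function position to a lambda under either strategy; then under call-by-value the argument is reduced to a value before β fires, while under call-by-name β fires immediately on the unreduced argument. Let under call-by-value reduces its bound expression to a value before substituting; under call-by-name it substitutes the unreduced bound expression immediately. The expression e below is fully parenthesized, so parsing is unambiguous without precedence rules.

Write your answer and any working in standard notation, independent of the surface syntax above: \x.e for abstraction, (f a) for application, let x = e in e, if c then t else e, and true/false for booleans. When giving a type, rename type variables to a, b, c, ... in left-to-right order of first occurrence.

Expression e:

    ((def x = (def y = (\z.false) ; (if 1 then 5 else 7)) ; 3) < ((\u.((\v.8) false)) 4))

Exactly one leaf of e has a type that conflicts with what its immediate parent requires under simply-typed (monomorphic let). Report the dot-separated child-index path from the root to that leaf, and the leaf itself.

Working:
\z._ : a -> Bool
let y : a -> Bool
  unify Int ~ Bool
  FAIL: mismatch Int ~ Bool

Answer: 0.0.1.0 : 1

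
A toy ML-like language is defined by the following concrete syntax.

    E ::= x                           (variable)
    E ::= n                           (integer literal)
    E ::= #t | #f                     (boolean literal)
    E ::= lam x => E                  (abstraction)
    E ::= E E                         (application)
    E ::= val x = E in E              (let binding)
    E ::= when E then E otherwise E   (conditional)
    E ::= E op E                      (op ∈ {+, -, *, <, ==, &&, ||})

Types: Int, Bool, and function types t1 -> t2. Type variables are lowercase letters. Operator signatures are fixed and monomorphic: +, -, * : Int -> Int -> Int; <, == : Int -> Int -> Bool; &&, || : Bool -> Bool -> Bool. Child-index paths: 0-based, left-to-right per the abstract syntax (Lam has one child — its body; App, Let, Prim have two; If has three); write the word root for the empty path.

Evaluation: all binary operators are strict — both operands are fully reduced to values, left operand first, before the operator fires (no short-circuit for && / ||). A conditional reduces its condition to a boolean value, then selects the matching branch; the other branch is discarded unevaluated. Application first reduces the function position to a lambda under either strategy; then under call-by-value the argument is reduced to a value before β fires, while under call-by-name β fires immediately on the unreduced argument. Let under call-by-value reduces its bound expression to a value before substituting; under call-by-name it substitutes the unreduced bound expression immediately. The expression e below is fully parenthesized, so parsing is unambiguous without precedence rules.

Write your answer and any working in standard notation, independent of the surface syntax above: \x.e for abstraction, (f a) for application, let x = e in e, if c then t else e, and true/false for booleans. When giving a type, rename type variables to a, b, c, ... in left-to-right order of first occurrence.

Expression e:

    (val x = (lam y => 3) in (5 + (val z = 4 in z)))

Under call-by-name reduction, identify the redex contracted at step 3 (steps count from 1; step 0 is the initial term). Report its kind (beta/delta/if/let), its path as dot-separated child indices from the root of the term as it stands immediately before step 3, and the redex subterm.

Answer: delta at root : (5 + 4)

Derivation:
step 0: (let x = (\y.3) in (5 + (let z = 4 in z)))
step 1: [let@root] (5 + (let z = 4 in z))
step 2: [let@1] (5 + 4)
step 3: [delta@root] 9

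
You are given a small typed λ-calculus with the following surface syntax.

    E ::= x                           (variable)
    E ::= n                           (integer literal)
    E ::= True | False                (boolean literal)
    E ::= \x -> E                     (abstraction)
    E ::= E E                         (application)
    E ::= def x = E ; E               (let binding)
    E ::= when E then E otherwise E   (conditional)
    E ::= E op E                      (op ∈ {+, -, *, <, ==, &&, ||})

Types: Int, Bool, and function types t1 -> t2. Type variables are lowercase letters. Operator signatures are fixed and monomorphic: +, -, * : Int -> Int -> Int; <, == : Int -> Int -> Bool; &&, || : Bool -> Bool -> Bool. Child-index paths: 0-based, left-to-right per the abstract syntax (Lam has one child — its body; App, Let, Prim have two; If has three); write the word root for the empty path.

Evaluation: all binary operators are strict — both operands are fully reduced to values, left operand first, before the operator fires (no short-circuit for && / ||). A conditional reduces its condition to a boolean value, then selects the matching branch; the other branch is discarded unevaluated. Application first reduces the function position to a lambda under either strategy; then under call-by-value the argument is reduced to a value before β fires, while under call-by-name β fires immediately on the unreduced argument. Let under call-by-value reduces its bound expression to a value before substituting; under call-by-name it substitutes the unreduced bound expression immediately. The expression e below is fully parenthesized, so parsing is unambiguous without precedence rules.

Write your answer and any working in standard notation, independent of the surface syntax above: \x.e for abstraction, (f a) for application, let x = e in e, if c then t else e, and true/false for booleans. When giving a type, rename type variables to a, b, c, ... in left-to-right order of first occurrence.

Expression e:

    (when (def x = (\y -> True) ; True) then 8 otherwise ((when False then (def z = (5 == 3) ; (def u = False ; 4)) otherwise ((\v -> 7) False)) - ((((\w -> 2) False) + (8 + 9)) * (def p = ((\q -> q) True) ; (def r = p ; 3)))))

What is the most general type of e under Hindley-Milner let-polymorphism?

Answer: Int

Derivation:
\y._ : a -> Bool
let x : forall. a -> Bool
  unify Bool ~ Bool
  unify Bool ~ Bool
  unify Int ~ Int
  unify Int ~ Int
let z : Bool
let u : Bool
\v._ : b -> Int
  unify b -> Int ~ Bool -> c
  unify b ~ Bool
  unify Int ~ c
_ _ : Int
  unify Int ~ Int
  unify Int ~ Int
\w._ : d -> Int
  unify d -> Int ~ Bool -> e
  unify d ~ Bool
  unify Int ~ e
_ _ : Int
  unify Int ~ Int
  unify Int ~ Int
  unify Int ~ Int
  unify Int ~ Int
  unify Int ~ Int
q : f
\q._ : f -> f
  unify f -> f ~ Bool -> g
  unify f ~ Bool
  unify Bool ~ g
_ _ : Bool
let p : Bool
p : Bool
let r : Bool
  unify Int ~ Int
  unify Int ~ Int
  unify Int ~ Int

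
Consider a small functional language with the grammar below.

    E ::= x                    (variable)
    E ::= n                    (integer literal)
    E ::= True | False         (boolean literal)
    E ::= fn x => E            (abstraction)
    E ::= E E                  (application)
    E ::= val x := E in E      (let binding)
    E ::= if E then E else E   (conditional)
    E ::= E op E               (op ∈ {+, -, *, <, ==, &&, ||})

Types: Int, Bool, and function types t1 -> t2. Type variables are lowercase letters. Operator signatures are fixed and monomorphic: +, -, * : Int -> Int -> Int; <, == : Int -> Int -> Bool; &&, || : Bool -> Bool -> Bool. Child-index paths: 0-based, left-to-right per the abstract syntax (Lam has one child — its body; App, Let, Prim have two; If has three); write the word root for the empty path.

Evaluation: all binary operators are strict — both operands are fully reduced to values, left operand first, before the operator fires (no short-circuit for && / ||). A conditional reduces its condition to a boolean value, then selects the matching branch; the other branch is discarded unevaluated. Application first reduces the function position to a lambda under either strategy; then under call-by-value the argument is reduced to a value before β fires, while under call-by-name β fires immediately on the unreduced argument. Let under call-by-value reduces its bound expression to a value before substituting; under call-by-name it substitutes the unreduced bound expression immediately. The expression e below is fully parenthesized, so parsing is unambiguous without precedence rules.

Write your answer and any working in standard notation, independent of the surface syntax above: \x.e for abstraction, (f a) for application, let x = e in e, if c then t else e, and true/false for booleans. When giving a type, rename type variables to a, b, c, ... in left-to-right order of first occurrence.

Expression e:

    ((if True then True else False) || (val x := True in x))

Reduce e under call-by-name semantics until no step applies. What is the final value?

Working:
step 0: ((if true then true else false) || (let x = true in x))
step 1: [if@0] (true || (let x = true in x))
step 2: [let@1] (true || true)
step 3: [delta@root] true

Answer: true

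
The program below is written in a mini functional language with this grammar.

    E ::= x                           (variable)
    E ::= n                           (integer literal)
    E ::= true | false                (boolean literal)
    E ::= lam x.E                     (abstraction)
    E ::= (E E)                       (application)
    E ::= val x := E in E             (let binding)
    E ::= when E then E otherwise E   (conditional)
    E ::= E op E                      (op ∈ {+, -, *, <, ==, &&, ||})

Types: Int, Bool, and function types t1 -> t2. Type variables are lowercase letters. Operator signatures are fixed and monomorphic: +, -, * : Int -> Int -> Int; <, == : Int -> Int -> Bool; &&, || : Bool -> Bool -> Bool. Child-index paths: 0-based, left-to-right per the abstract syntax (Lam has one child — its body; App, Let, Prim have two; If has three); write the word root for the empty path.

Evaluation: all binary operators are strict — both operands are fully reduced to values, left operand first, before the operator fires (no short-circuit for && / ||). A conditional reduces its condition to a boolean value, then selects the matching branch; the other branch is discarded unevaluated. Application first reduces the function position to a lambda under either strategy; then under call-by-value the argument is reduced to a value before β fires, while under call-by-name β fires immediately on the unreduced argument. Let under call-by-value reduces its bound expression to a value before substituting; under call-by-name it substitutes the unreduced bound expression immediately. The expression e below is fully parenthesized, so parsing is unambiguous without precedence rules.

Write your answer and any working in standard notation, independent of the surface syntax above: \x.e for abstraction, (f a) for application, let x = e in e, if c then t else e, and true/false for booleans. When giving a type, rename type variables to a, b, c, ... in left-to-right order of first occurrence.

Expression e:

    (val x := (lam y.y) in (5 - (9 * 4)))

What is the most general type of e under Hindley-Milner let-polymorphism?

Trace:
y : a
\y._ : a -> a
let x : forall. a -> a
  unify Int ~ Int
  unify Int ~ Int
  unify Int ~ Int
  unify Int ~ Int

Answer: Int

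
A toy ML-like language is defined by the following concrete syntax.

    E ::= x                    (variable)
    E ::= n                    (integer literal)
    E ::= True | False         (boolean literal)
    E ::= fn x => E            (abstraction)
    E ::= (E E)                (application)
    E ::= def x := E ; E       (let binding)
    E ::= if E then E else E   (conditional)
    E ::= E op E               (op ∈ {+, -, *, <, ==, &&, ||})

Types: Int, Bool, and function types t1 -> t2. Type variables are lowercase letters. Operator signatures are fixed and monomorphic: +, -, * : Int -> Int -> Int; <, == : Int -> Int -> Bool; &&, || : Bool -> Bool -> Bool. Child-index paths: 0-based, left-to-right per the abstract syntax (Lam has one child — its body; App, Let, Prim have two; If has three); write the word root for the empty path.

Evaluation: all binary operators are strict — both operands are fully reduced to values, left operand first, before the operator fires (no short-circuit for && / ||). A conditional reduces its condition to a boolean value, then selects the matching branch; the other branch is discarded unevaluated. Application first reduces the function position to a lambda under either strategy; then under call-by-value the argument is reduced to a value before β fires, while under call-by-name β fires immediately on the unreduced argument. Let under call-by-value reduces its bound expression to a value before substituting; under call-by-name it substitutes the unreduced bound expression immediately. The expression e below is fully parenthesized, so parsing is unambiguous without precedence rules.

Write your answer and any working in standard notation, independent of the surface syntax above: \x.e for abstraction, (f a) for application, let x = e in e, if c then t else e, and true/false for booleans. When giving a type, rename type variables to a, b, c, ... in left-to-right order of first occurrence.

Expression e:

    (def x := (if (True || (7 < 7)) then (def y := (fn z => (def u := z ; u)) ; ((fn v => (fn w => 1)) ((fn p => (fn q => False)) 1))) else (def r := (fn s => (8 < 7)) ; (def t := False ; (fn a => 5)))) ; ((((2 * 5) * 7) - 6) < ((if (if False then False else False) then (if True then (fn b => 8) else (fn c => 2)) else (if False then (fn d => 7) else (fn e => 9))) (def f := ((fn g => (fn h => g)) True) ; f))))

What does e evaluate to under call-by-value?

Working:
step 0: (let x = (if (true || (7 < 7)) then (let y = (\z.(let u = z in u)) in ((\v.(\w.1)) ((\p.(\q.false)) 1))) else (let r = (\s.(8 < 7)) in (let t = false in (\a.5)))) in ((((2 * 5) * 7) - 6) < ((if (if false then false else false) then (if true then (\b.8) else (\c.2)) else (if false then (\d.7) else (\e.9))) (let f = ((\g.(\h.g)) true) in f))))
step 1: [delta@0.0.1] (let x = (if (true || false) then (let y = (\z.(let u = z in u)) in ((\v.(\w.1)) ((\p.(\q.false)) 1))) else (let r = (\s.(8 < 7)) in (let t = false in (\a.5)))) in ((((2 * 5) * 7) - 6) < ((if (if false then false else false) then (if true then (\b.8) else (\c.2)) else (if false then (\d.7) else (\e.9))) (let f = ((\g.(\h.g)) true) in f))))
step 2: [delta@0.0] (let x = (if true then (let y = (\z.(let u = z in u)) in ((\v.(\w.1)) ((\p.(\q.false)) 1))) else (let r = (\s.(8 < 7)) in (let t = false in (\a.5)))) in ((((2 * 5) * 7) - 6) < ((if (if false then false else false) then (if true then (\b.8) else (\c.2)) else (if false then (\d.7) else (\e.9))) (let f = ((\g.(\h.g)) true) in f))))
step 3: [if@0] (let x = (let y = (\z.(let u = z in u)) in ((\v.(\w.1)) ((\p.(\q.false)) 1))) in ((((2 * 5) * 7) - 6) < ((if (if false then false else false) then (if true then (\b.8) else (\c.2)) else (if false then (\d.7) else (\e.9))) (let f = ((\g.(\h.g)) true) in f))))
step 4: [let@0] (let x = ((\v.(\w.1)) ((\p.(\q.false)) 1)) in ((((2 * 5) * 7) - 6) < ((if (if false then false else false) then (if true then (\b.8) else (\c.2)) else (if false then (\d.7) else (\e.9))) (let f = ((\g.(\h.g)) true) in f))))
step 5: [beta@0.1] (let x = ((\v.(\w.1)) (\q.false)) in ((((2 * 5) * 7) - 6) < ((if (if false then false else false) then (if true then (\b.8) else (\c.2)) else (if false then (\d.7) else (\e.9))) (let f = ((\g.(\h.g)) true) in f))))
step 6: [beta@0] (let x = (\w.1) in ((((2 * 5) * 7) - 6) < ((if (if false then false else false) then (if true then (\b.8) else (\c.2)) else (if false then (\d.7) else (\e.9))) (let f = ((\g.(\h.g)) true) in f))))
step 7: [let@root] ((((2 * 5) * 7) - 6) < ((if (if false then false else false) then (if true then (\b.8) else (\c.2)) else (if false then (\d.7) else (\e.9))) (let f = ((\g.(\h.g)) true) in f)))
step 8: [delta@0.0.0] (((10 * 7) - 6) < ((if (if false then false else false) then (if true then (\b.8) else (\c.2)) else (if false then (\d.7) else (\e.9))) (let f = ((\g.(\h.g)) true) in f)))
step 9: [delta@0.0] ((70 - 6) < ((if (if false then false else false) then (if true then (\b.8) else (\c.2)) else (if false then (\d.7) else (\e.9))) (let f = ((\g.(\h.g)) true) in f)))
step 10: [delta@0] (64 < ((if (if false then false else false) then (if true then (\b.8) else (\c.2)) else (if false then (\d.7) else (\e.9))) (let f = ((\g.(\h.g)) true) in f)))
step 11: [if@1.0.0] (64 < ((if false then (if true then (\b.8) else (\c.2)) else (if false then (\d.7) else (\e.9))) (let f = ((\g.(\h.g)) true) in f)))
step 12: [if@1.0] (64 < ((if false then (\d.7) else (\e.9)) (let f = ((\g.(\h.g)) true) in f)))
step 13: [if@1.0] (64 < ((\e.9) (let f = ((\g.(\h.g)) true) in f)))
step 14: [beta@1.1.0] (64 < ((\e.9) (let f = (\h.true) in f)))
step 15: [let@1.1] (64 < ((\e.9) (\h.true)))
step 16: [beta@1] (64 < 9)
step 17: [delta@root] false

Answer: false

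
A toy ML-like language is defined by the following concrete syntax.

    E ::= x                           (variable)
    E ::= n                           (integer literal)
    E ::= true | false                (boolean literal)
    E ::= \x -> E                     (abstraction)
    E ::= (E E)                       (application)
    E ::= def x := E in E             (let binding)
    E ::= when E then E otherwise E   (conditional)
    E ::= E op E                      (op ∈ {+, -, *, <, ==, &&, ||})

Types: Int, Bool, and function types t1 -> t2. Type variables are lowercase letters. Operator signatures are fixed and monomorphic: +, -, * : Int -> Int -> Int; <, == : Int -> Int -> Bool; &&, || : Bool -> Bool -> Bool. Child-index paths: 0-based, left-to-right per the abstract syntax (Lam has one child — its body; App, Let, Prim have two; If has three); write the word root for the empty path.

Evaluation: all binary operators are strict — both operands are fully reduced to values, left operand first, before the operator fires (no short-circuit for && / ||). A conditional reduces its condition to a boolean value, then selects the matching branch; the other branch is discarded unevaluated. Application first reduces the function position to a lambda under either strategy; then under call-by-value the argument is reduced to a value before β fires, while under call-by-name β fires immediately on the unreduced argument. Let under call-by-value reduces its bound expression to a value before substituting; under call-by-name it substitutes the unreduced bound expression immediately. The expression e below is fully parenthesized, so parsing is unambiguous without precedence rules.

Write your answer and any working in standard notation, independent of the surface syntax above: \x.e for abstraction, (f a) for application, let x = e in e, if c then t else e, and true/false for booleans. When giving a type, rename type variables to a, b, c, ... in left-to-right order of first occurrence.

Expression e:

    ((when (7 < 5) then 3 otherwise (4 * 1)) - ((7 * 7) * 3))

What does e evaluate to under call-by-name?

Answer: -143

Derivation:
step 0: ((if (7 < 5) then 3 else (4 * 1)) - ((7 * 7) * 3))
step 1: [delta@0.0] ((if false then 3 else (4 * 1)) - ((7 * 7) * 3))
step 2: [if@0] ((4 * 1) - ((7 * 7) * 3))
step 3: [delta@0] (4 - ((7 * 7) * 3))
step 4: [delta@1.0] (4 - (49 * 3))
step 5: [delta@1] (4 - 147)
step 6: [delta@root] -143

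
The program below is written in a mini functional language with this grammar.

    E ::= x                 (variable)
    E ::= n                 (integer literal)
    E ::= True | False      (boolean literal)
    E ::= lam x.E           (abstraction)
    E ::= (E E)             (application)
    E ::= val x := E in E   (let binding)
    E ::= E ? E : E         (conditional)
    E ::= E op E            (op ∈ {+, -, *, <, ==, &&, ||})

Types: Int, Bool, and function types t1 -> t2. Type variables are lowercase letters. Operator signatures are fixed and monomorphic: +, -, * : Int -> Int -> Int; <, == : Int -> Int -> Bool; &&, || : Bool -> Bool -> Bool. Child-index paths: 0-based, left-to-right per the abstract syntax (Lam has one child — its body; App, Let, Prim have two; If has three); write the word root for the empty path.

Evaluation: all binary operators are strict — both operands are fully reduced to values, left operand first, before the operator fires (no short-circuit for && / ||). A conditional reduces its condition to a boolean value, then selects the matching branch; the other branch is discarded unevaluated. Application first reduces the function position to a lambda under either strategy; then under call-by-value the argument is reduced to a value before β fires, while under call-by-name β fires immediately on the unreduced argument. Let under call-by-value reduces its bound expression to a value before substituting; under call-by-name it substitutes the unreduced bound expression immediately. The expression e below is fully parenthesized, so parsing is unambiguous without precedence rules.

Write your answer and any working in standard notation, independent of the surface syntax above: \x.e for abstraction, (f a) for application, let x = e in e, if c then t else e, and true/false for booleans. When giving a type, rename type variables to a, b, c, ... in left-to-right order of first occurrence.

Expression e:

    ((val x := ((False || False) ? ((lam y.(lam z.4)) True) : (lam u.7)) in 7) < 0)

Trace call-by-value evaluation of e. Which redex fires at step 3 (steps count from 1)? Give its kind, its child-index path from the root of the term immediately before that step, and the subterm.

Trace:
step 0: ((let x = (if (false || false) then ((\y.(\z.4)) true) else (\u.7)) in 7) < 0)
step 1: [delta@0.0.0] ((let x = (if false then ((\y.(\z.4)) true) else (\u.7)) in 7) < 0)
step 2: [if@0.0] ((let x = (\u.7) in 7) < 0)
step 3: [let@0] (7 < 0)

Answer: let at 0 : (let x = (\u.7) in 7)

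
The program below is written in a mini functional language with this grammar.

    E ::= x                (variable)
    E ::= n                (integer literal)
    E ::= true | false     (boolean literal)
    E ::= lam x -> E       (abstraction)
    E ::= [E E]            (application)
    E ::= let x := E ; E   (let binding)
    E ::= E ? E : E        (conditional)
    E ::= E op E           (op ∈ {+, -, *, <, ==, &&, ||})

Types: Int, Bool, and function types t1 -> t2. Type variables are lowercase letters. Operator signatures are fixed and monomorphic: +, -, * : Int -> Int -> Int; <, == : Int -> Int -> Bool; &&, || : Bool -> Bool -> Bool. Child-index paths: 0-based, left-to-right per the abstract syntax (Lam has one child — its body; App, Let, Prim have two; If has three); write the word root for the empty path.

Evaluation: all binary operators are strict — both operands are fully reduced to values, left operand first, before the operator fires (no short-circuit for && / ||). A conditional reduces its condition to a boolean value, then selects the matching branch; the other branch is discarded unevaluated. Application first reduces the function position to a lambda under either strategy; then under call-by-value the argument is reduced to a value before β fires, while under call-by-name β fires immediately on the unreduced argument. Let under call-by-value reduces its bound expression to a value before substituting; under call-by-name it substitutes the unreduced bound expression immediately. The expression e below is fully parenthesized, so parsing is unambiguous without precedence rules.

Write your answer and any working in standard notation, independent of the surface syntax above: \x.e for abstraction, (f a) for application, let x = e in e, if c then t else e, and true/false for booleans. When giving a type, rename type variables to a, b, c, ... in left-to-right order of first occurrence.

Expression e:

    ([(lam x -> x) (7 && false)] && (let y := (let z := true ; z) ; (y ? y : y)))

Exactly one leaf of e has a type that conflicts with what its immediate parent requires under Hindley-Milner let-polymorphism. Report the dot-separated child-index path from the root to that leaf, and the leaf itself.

Answer: 0.1.0 : 7

Derivation:
x : a
\x._ : a -> a
  unify Int ~ Bool
  FAIL: mismatch Int ~ Bool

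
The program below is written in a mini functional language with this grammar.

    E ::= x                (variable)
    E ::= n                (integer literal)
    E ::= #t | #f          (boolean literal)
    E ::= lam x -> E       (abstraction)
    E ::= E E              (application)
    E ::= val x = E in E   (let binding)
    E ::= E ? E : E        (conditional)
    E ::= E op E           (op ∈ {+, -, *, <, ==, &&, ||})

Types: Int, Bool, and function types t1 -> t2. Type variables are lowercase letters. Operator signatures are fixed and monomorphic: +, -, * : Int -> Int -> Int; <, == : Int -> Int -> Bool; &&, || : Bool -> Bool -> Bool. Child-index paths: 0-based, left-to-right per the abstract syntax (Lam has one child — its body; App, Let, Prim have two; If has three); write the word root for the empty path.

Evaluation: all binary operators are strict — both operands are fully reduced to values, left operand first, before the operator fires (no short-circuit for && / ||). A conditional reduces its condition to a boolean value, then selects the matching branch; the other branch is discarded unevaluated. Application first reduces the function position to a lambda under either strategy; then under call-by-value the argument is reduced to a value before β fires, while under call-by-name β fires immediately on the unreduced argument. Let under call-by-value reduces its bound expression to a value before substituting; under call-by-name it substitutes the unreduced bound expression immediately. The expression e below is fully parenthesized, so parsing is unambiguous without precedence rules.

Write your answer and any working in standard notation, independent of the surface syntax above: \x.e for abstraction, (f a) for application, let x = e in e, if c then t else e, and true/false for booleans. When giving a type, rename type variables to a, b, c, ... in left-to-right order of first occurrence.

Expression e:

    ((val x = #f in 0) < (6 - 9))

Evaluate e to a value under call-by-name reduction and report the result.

Answer: false

Working:
step 0: ((let x = false in 0) < (6 - 9))
step 1: [let@0] (0 < (6 - 9))
step 2: [delta@1] (0 < -3)
step 3: [delta@root] false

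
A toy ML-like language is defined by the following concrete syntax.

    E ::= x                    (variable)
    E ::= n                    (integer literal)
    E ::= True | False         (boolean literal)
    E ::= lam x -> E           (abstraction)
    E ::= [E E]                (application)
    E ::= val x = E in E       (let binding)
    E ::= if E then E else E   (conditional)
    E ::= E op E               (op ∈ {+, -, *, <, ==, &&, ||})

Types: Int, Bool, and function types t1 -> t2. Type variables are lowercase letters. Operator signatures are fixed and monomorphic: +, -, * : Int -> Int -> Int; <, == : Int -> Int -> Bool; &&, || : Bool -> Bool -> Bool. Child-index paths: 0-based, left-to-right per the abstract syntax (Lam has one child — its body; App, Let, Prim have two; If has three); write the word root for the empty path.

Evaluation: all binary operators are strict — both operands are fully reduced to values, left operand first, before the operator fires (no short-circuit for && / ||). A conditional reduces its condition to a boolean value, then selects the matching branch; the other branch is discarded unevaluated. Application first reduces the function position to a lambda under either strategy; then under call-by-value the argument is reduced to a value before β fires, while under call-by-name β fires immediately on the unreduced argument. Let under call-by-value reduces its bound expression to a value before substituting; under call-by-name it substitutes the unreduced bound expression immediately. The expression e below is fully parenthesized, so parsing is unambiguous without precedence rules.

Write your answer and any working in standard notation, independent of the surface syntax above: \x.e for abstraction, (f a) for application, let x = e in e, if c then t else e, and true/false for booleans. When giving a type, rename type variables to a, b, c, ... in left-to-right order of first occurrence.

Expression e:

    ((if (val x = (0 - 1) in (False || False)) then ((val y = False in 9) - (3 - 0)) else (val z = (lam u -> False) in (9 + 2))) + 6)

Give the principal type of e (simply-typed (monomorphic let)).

Answer: Int

Trace:
  unify Int ~ Int
  unify Int ~ Int
let x : Int
  unify Bool ~ Bool
  unify Bool ~ Bool
  unify Bool ~ Bool
let y : Bool
  unify Int ~ Int
  unify Int ~ Int
  unify Int ~ Int
  unify Int ~ Int
\u._ : a -> Bool
let z : a -> Bool
  unify Int ~ Int
  unify Int ~ Int
  unify Int ~ Int
  unify Int ~ Int
  unify Int ~ Int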